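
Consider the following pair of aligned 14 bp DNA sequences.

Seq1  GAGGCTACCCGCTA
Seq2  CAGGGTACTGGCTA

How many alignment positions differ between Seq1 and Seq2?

4

The sequences differ at positions 1 (G/C), 5 (C/G), 9 (C/T), 10 (C/G).
That gives 4 mismatches out of 14 aligned sites, so the Hamming distance is 4.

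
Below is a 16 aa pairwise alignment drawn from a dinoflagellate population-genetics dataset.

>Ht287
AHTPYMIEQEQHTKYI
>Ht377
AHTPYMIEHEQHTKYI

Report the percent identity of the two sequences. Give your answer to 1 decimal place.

93.8%

Differing sites — 9:Q/H.
15 of the 16 sites match, so the percent identity is 15/16 × 100 = 93.8%.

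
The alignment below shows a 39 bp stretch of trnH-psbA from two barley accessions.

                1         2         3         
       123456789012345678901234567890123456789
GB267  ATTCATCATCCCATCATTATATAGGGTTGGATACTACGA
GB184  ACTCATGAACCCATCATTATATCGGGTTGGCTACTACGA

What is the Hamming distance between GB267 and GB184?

Differing sites — 2:T/C; 7:C/G; 9:T/A; 23:A/C; 31:A/C.
That gives 5 mismatches out of 39 aligned sites, so the Hamming distance is 5.

5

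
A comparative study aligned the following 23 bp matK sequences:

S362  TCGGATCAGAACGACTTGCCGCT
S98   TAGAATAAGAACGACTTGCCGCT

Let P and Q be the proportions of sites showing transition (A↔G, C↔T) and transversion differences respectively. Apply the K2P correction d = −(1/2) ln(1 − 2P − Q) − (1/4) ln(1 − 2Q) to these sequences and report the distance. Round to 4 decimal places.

0.1433

Mismatches occur at site 2 (C↔A, transversion), site 4 (G↔A, transition), site 7 (C↔A, transversion).
Of the 3 differences, 1 transition and 2 transversions over 23 sites: P = 1/23 = 0.043478, Q = 2/23 = 0.086957.
d = −0.5·ln(0.826087) − 0.25·ln(0.826086) = −0.5·(-0.191055) − 0.25·(-0.191056) = 0.1433.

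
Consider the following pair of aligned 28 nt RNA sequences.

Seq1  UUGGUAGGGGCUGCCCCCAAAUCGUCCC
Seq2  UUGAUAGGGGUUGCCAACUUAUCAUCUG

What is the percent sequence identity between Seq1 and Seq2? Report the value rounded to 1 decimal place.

67.9%

Mismatches occur at site 4 (G→A), site 11 (C→U), site 16 (C→A), site 17 (C→A), site 19 (A→U), site 20 (A→U), site 24 (G→A), site 27 (C→U), site 28 (C→G).
19 of the 28 sites match, so the percent identity is 19/28 × 100 = 67.9%.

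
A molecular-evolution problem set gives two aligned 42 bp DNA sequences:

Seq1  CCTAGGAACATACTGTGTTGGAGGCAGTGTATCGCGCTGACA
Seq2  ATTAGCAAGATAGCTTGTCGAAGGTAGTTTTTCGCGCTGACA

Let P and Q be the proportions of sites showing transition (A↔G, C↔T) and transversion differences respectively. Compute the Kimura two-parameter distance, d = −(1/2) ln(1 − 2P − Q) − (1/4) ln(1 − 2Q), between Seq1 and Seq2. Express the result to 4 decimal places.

0.3608

The sequences differ at positions 1 (C/A, transversion), 2 (C/T, transition), 6 (G/C, transversion), 9 (C/G, transversion), 13 (C/G, transversion), 14 (T/C, transition), 15 (G/T, transversion), 19 (T/C, transition), 21 (G/A, transition), 25 (C/T, transition), 29 (G/T, transversion), 31 (A/T, transversion).
Of the 12 differences, 5 transitions and 7 transversions over 42 sites: P = 5/42 = 0.119048, Q = 7/42 = 0.166667.
d = −0.5·ln(0.595237) − 0.25·ln(0.666666) = −0.5·(-0.518796) − 0.25·(-0.405466) = 0.3608.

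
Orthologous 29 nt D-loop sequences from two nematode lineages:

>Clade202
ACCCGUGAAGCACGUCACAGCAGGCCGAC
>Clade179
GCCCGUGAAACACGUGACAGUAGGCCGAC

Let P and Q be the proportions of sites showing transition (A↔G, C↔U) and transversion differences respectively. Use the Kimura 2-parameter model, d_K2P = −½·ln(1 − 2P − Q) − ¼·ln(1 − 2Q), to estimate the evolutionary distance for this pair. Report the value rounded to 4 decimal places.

0.1560

Differing sites — 1:A/G (Ti); 10:G/A (Ti); 16:C/G (Tv); 21:C/U (Ti).
Of the 4 differences, 3 transitions and 1 transversion over 29 sites: P = 3/29 = 0.103448, Q = 1/29 = 0.034483.
d = −0.5·ln(0.758621) − 0.25·ln(0.931034) = −0.5·(-0.276253) − 0.25·(-0.071459) = 0.1560.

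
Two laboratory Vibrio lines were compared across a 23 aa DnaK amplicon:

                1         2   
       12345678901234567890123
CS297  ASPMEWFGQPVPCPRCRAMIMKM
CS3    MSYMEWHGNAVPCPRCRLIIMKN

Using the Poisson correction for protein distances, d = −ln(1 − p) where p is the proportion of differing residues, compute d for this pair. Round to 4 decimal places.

0.4274

The sequences differ at positions 1 (A/M), 3 (P/Y), 7 (F/H), 9 (Q/N), 10 (P/A), 18 (A/L), 19 (M/I), 23 (M/N).
p = 8/23 = 0.347826.
d = −ln(1 − 0.347826) = −ln(0.652174) = 0.4274.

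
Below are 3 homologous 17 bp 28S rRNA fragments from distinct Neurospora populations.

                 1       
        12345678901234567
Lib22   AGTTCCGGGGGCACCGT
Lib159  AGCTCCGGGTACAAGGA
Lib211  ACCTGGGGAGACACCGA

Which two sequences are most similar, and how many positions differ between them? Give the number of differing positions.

6

Pairwise Hamming distances:
  Lib22 vs Lib159: 6
  Lib22 vs Lib211: 7
  Lib159 vs Lib211: 7
The smallest is 6, between Lib22 and Lib159.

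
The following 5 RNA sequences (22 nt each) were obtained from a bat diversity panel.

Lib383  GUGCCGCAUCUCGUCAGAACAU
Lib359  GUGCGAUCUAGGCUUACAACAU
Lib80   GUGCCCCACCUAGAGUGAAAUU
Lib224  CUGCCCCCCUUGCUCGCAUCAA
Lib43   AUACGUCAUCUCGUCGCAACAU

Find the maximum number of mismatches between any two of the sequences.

15

Pairwise Hamming distances:
  Lib383 vs Lib359: 10
  Lib383 vs Lib80: 8
  Lib383 vs Lib224: 11
  Lib383 vs Lib43: 6
  Lib359 vs Lib80: 15
  Lib359 vs Lib224: 11
  Lib359 vs Lib43: 11
  Lib80 vs Lib224: 13
  Lib80 vs Lib43: 12
  Lib224 vs Lib43: 11
The largest is 15, between Lib359 and Lib80.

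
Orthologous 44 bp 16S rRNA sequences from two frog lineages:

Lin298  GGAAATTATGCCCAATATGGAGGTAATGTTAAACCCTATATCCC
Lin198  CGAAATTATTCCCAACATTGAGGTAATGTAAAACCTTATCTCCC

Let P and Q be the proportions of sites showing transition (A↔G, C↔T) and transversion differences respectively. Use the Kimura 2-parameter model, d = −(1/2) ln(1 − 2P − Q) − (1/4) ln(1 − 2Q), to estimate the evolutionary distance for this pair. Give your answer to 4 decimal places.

Differing sites — 1:G/C (Tv); 10:G/T (Tv); 16:T/C (Ti); 19:G/T (Tv); 30:T/A (Tv); 36:C/T (Ti); 40:A/C (Tv).
Of the 7 differences, 2 transitions and 5 transversions over 44 sites: P = 2/44 = 0.045455, Q = 5/44 = 0.113636.
d = −0.5·ln(0.795454) − 0.25·ln(0.772728) = −0.5·(-0.228842) − 0.25·(-0.257828) = 0.1789.

0.1789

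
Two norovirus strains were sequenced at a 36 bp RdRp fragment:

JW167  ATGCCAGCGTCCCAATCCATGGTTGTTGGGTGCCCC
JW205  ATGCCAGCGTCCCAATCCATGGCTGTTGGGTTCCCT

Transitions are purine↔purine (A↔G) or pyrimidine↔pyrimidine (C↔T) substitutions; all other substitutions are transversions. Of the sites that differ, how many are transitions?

Mismatches occur at site 23 (T→C, transition), site 32 (G→T, transversion), site 36 (C→T, transition).
Of the 3 differences, 2 transitions and 1 transversion, so the answer is 2.

2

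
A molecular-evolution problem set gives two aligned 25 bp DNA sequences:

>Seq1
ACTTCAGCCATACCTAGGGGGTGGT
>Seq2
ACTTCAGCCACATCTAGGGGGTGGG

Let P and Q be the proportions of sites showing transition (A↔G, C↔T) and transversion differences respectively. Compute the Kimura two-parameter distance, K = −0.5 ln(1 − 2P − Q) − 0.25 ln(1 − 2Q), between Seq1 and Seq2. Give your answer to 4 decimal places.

Mismatches occur at site 11 (T→C, transition), site 13 (C→T, transition), site 25 (T→G, transversion).
Of the 3 differences, 2 transitions and 1 transversion over 25 sites: P = 2/25 = 0.080000, Q = 1/25 = 0.040000.
d = −0.5·ln(0.800000) − 0.25·ln(0.920000) = −0.5·(-0.223144) − 0.25·(-0.083382) = 0.1324.

0.1324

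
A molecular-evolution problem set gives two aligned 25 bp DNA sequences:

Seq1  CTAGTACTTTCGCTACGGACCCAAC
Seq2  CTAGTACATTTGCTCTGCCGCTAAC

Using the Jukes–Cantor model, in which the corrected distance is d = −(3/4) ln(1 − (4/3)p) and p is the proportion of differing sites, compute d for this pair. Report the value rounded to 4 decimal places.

0.4172

Mismatches occur at site 8 (T→A), site 11 (C→T), site 15 (A→C), site 16 (C→T), site 18 (G→C), site 19 (A→C), site 20 (C→G), site 22 (C→T).
p = 8/25 = 0.320000.
d = −0.75 · ln(1 − (4/3)·0.320000) = −0.75 · ln(0.573333) = −0.75 · (-0.556289) = 0.4172.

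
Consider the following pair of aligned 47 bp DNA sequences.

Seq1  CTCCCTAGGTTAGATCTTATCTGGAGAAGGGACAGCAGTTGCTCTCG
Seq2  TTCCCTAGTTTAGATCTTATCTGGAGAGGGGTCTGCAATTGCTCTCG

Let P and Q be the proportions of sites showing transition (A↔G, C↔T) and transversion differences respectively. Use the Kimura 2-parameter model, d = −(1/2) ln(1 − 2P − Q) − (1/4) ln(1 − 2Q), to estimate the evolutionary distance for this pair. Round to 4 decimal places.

0.1404

The sequences differ at positions 1 (C/T, transition), 9 (G/T, transversion), 28 (A/G, transition), 32 (A/T, transversion), 34 (A/T, transversion), 38 (G/A, transition).
Of the 6 differences, 3 transitions and 3 transversions over 47 sites: P = 3/47 = 0.063830, Q = 3/47 = 0.063830.
d = −0.5·ln(0.808510) − 0.25·ln(0.872340) = −0.5·(-0.212562) − 0.25·(-0.136576) = 0.1404.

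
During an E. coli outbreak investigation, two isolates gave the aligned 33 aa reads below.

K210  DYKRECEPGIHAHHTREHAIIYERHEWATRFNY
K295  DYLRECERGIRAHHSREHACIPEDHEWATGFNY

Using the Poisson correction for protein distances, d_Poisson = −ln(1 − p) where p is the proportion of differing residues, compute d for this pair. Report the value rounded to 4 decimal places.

0.2776

The sequences differ at positions 3 (K/L), 8 (P/R), 11 (H/R), 15 (T/S), 20 (I/C), 22 (Y/P), 24 (R/D), 30 (R/G).
p = 8/33 = 0.242424.
d = −ln(1 − 0.242424) = −ln(0.757576) = 0.2776.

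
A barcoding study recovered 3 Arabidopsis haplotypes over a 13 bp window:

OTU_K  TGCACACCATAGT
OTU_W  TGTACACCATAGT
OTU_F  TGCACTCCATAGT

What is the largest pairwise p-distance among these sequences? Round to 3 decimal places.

0.154

Pairwise Hamming distances:
  OTU_K vs OTU_W: 1
  OTU_K vs OTU_F: 1
  OTU_W vs OTU_F: 2
The largest is 2 mismatches, between OTU_W and OTU_F; p = 2/13 = 0.154.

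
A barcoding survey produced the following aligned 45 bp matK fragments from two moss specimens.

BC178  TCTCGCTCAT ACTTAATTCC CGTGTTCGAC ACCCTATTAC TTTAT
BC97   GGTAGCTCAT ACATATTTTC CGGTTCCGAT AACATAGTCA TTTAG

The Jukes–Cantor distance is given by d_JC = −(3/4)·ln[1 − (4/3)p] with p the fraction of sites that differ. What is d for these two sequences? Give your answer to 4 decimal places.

Mismatches occur at site 1 (T/G), site 2 (C/G), site 4 (C/A), site 13 (T/A), site 16 (A/T), site 19 (C/T), site 23 (T/G), site 24 (G/T), site 26 (T/C), site 30 (C/T), site 32 (C/A), site 34 (C/A), site 37 (T/G), site 39 (A/C), site 40 (C/A), site 45 (T/G).
p = 16/45 = 0.355556.
d = −0.75 · ln(1 − (4/3)·0.355556) = −0.75 · ln(0.525925) = −0.75 · (-0.642597) = 0.4819.

0.4819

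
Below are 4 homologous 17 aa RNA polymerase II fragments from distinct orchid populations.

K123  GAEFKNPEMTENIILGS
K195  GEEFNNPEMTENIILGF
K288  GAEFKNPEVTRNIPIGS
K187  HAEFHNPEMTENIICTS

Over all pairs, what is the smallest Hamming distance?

Pairwise Hamming distances:
  K123 vs K195: 3
  K123 vs K288: 4
  K123 vs K187: 4
  K195 vs K288: 7
  K195 vs K187: 6
  K288 vs K187: 7
The smallest is 3, between K123 and K195.

3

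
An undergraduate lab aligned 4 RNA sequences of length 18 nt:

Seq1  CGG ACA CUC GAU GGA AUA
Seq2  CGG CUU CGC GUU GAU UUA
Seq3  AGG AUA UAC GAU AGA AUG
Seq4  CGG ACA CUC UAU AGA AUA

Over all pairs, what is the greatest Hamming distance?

Pairwise Hamming distances:
  Seq1 vs Seq2: 8
  Seq1 vs Seq3: 6
  Seq1 vs Seq4: 2
  Seq2 vs Seq3: 11
  Seq2 vs Seq4: 10
  Seq3 vs Seq4: 6
The largest is 11, between Seq2 and Seq3.

11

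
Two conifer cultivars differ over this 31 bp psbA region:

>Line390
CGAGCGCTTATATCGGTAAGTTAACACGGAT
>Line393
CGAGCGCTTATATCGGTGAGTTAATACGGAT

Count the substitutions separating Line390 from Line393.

2

The sequences differ at positions 18 (A/G), 25 (C/T).
That gives 2 mismatches out of 31 aligned sites, so the Hamming distance is 2.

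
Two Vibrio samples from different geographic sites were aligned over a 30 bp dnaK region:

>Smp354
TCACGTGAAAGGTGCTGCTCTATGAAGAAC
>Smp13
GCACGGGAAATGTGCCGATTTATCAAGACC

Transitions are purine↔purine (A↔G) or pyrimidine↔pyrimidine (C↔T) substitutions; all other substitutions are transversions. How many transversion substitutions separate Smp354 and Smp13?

The sequences differ at positions 1 (T/G, transversion), 6 (T/G, transversion), 11 (G/T, transversion), 16 (T/C, transition), 18 (C/A, transversion), 20 (C/T, transition), 24 (G/C, transversion), 29 (A/C, transversion).
Of the 8 differences, 2 transitions and 6 transversions, so the answer is 6.

6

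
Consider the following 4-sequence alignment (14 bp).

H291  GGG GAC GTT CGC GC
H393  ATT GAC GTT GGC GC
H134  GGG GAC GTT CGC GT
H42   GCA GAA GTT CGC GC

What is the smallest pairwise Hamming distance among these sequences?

1

Pairwise Hamming distances:
  H291 vs H393: 4
  H291 vs H134: 1
  H291 vs H42: 3
  H393 vs H134: 5
  H393 vs H42: 5
  H134 vs H42: 4
The smallest is 1, between H291 and H134.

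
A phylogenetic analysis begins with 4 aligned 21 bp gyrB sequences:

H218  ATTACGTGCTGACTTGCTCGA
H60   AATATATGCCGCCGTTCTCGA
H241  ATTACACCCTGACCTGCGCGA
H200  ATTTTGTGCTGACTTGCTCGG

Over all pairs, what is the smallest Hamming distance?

Pairwise Hamming distances:
  H218 vs H60: 7
  H218 vs H241: 5
  H218 vs H200: 3
  H60 vs H241: 9
  H60 vs H200: 8
  H241 vs H200: 8
The smallest is 3, between H218 and H200.

3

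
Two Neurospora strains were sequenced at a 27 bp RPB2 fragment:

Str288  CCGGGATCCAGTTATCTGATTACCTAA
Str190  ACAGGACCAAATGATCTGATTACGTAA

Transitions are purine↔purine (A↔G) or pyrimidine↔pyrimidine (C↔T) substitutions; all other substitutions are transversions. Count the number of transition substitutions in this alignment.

Differing sites — 1:C/A (Tv); 3:G/A (Ti); 7:T/C (Ti); 9:C/A (Tv); 11:G/A (Ti); 13:T/G (Tv); 24:C/G (Tv).
Of the 7 differences, 3 transitions and 4 transversions, so the answer is 3.

3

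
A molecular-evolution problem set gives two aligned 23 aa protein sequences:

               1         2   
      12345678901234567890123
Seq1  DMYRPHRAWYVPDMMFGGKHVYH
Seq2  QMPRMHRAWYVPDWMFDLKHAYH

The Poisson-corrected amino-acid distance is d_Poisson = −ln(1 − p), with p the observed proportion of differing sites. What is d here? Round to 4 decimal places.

0.3629

Differing sites — 1:D/Q; 3:Y/P; 5:P/M; 14:M/W; 17:G/D; 18:G/L; 21:V/A.
p = 7/23 = 0.304348.
d = −ln(1 − 0.304348) = −ln(0.695652) = 0.3629.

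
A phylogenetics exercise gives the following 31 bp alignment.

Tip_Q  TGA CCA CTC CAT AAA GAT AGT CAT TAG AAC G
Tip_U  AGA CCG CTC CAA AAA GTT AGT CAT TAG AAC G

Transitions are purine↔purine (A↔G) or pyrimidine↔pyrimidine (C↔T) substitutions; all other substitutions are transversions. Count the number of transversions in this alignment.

3

The sequences differ at positions 1 (T/A, transversion), 6 (A/G, transition), 12 (T/A, transversion), 17 (A/T, transversion).
Of the 4 differences, 1 transition and 3 transversions, so the answer is 3.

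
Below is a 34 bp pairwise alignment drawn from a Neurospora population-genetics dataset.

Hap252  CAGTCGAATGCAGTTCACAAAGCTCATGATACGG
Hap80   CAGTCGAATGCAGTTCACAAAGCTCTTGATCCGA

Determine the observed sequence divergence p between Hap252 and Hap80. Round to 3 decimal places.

0.088

Mismatches occur at site 26 (A/T), site 31 (A/C), site 34 (G/A).
There are 3 differences over 34 sites, so p = 3/34 = 0.088.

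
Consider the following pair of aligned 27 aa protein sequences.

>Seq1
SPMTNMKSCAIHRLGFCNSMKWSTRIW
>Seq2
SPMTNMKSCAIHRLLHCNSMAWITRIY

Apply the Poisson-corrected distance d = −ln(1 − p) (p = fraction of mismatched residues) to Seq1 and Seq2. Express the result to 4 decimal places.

Differing sites — 15:G/L; 16:F/H; 21:K/A; 23:S/I; 27:W/Y.
p = 5/27 = 0.185185.
d = −ln(1 − 0.185185) = −ln(0.814815) = 0.2048.

0.2048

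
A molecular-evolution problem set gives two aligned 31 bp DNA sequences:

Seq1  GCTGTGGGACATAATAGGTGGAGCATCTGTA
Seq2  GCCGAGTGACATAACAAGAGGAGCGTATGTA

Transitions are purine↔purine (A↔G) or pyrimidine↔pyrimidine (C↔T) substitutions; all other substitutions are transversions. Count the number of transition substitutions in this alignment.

Mismatches occur at site 3 (T→C, transition), site 5 (T→A, transversion), site 7 (G→T, transversion), site 15 (T→C, transition), site 17 (G→A, transition), site 19 (T→A, transversion), site 25 (A→G, transition), site 27 (C→A, transversion).
Of the 8 differences, 4 transitions and 4 transversions, so the answer is 4.

4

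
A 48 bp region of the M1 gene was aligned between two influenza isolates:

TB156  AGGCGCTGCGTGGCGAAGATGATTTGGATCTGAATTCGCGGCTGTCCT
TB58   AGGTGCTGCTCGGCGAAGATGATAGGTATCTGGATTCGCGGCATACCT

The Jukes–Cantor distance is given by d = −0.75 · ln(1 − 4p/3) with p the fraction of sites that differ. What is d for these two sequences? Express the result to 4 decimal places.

0.2441

The sequences differ at positions 4 (C/T), 10 (G/T), 11 (T/C), 24 (T/A), 25 (T/G), 27 (G/T), 33 (A/G), 43 (T/A), 44 (G/T), 45 (T/A).
p = 10/48 = 0.208333.
d = −0.75 · ln(1 − (4/3)·0.208333) = −0.75 · ln(0.722223) = −0.75 · (-0.325421) = 0.2441.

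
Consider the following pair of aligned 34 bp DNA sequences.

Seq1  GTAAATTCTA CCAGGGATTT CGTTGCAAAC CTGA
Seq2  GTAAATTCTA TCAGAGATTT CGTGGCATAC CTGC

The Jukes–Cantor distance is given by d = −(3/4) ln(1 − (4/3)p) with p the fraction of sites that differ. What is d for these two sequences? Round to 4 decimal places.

0.1637

Differing sites — 11:C/T; 15:G/A; 24:T/G; 28:A/T; 34:A/C.
p = 5/34 = 0.147059.
d = −0.75 · ln(1 − (4/3)·0.147059) = −0.75 · ln(0.803921) = −0.75 · (-0.218254) = 0.1637.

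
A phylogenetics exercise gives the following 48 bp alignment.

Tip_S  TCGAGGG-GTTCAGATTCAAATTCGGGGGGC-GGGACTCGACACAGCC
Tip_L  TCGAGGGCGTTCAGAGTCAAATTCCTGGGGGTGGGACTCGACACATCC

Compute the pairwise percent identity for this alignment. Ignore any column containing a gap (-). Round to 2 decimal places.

Excluding the 2 gap columns leaves 46 comparable sites.
The sequences differ at positions 16 (T/G), 25 (G/C), 26 (G/T), 31 (C/G), 46 (G/T).
41 of the 46 comparable sites match, so the percent identity is 41/46 × 100 = 89.13%.

89.13%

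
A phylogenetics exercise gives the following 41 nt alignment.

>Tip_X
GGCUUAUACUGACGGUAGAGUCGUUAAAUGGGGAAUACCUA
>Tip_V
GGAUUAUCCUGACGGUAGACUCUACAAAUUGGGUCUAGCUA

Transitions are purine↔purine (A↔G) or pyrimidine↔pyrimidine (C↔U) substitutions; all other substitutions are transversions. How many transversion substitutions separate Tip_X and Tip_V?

The sequences differ at positions 3 (C/A, transversion), 8 (A/C, transversion), 20 (G/C, transversion), 23 (G/U, transversion), 24 (U/A, transversion), 25 (U/C, transition), 30 (G/U, transversion), 34 (A/U, transversion), 35 (A/C, transversion), 38 (C/G, transversion).
Of the 10 differences, 1 transition and 9 transversions, so the answer is 9.

9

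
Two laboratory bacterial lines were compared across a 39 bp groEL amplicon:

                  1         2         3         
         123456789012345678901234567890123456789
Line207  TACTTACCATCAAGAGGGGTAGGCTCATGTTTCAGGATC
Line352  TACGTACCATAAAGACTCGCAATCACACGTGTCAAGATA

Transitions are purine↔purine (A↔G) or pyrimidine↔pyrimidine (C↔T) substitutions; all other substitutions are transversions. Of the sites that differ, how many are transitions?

Differing sites — 4:T/G (Tv); 11:C/A (Tv); 16:G/C (Tv); 17:G/T (Tv); 18:G/C (Tv); 20:T/C (Ti); 22:G/A (Ti); 23:G/T (Tv); 25:T/A (Tv); 28:T/C (Ti); 31:T/G (Tv); 35:G/A (Ti); 39:C/A (Tv).
Of the 13 differences, 4 transitions and 9 transversions, so the answer is 4.

4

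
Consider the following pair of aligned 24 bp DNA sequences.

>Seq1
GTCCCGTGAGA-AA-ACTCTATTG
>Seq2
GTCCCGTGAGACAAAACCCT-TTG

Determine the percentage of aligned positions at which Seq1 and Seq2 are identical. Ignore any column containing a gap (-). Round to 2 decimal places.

95.24%

Excluding the 3 gap columns leaves 21 comparable sites.
A single mismatch occurs at site 18 (T→C).
20 of the 21 comparable sites match, so the percent identity is 20/21 × 100 = 95.24%.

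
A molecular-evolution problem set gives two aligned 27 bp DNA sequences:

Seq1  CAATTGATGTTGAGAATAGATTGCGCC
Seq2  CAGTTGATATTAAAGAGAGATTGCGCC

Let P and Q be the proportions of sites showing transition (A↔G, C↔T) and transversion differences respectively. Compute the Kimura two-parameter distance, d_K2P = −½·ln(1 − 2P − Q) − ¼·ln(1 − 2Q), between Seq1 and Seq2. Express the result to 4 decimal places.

Differing sites — 3:A/G (Ti); 9:G/A (Ti); 12:G/A (Ti); 14:G/A (Ti); 15:A/G (Ti); 17:T/G (Tv).
Of the 6 differences, 5 transitions and 1 transversion over 27 sites: P = 5/27 = 0.185185, Q = 1/27 = 0.037037.
d = −0.5·ln(0.592593) − 0.25·ln(0.925926) = −0.5·(-0.523247) − 0.25·(-0.076961) = 0.2809.

0.2809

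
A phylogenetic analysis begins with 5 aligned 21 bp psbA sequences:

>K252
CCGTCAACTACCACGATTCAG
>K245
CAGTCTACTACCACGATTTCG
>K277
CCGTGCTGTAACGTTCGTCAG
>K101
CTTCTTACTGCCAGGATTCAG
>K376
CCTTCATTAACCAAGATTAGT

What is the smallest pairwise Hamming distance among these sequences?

4

Pairwise Hamming distances:
  K252 vs K245: 4
  K252 vs K277: 10
  K252 vs K101: 7
  K252 vs K376: 8
  K245 vs K277: 13
  K245 vs K101: 8
  K245 vs K376: 10
  K277 vs K101: 14
  K277 vs K376: 14
  K101 vs K376: 12
The smallest is 4, between K252 and K245.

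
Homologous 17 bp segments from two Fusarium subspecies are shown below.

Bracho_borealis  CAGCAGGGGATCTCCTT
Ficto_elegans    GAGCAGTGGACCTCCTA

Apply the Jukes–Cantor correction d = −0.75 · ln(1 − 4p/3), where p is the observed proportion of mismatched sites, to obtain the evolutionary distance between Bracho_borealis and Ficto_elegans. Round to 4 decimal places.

The sequences differ at positions 1 (C/G), 7 (G/T), 11 (T/C), 17 (T/A).
p = 4/17 = 0.235294.
d = −0.75 · ln(1 − (4/3)·0.235294) = −0.75 · ln(0.686275) = −0.75 · (-0.376477) = 0.2824.

0.2824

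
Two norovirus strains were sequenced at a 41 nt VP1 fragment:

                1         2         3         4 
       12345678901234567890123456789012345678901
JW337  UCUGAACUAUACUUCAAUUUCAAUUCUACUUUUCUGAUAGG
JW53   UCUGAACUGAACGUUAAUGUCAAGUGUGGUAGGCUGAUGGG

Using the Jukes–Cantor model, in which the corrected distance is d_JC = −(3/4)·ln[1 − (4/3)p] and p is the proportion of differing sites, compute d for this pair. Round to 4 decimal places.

Mismatches occur at site 9 (A→G), site 10 (U→A), site 13 (U→G), site 15 (C→U), site 19 (U→G), site 24 (U→G), site 26 (C→G), site 28 (A→G), site 29 (C→G), site 31 (U→A), site 32 (U→G), site 33 (U→G), site 39 (A→G).
p = 13/41 = 0.317073.
d = −0.75 · ln(1 − (4/3)·0.317073) = −0.75 · ln(0.577236) = −0.75 · (-0.549504) = 0.4121.

0.4121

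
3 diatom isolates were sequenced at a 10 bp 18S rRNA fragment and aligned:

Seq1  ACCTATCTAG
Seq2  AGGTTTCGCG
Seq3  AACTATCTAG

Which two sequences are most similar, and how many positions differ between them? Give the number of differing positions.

Pairwise Hamming distances:
  Seq1 vs Seq2: 5
  Seq1 vs Seq3: 1
  Seq2 vs Seq3: 5
The smallest is 1, between Seq1 and Seq3.

1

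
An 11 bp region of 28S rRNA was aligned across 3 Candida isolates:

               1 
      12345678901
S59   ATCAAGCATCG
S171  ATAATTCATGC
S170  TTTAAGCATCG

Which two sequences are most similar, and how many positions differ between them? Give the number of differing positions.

2

Pairwise Hamming distances:
  S59 vs S171: 5
  S59 vs S170: 2
  S171 vs S170: 6
The smallest is 2, between S59 and S170.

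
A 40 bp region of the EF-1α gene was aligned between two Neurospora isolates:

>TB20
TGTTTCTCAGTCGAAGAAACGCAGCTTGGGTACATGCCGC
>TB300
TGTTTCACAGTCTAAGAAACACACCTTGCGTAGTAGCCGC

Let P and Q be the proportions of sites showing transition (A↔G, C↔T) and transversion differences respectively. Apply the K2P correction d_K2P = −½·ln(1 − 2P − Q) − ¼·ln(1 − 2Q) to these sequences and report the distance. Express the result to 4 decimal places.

0.2351

Differing sites — 7:T/A (Tv); 13:G/T (Tv); 21:G/A (Ti); 24:G/C (Tv); 29:G/C (Tv); 33:C/G (Tv); 34:A/T (Tv); 35:T/A (Tv).
Of the 8 differences, 1 transition and 7 transversions over 40 sites: P = 1/40 = 0.025000, Q = 7/40 = 0.175000.
d = −0.5·ln(0.775000) − 0.25·ln(0.650000) = −0.5·(-0.254892) − 0.25·(-0.430783) = 0.2351.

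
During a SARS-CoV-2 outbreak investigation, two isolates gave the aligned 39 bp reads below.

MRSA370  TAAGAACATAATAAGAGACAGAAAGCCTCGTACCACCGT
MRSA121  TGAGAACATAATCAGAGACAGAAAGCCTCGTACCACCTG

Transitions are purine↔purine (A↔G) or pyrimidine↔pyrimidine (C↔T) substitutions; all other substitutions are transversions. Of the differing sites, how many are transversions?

3

The sequences differ at positions 2 (A/G, transition), 13 (A/C, transversion), 38 (G/T, transversion), 39 (T/G, transversion).
Of the 4 differences, 1 transition and 3 transversions, so the answer is 3.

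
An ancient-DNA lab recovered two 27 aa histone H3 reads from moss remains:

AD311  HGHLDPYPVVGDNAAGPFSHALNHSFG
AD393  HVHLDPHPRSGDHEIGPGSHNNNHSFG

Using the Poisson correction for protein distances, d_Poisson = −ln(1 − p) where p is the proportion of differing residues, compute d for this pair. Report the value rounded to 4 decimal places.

0.4626

Mismatches occur at site 2 (G/V), site 7 (Y/H), site 9 (V/R), site 10 (V/S), site 13 (N/H), site 14 (A/E), site 15 (A/I), site 18 (F/G), site 21 (A/N), site 22 (L/N).
p = 10/27 = 0.370370.
d = −ln(1 − 0.370370) = −ln(0.629630) = 0.4626.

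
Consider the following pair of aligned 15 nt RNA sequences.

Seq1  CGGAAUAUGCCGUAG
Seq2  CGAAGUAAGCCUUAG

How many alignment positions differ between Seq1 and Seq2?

4

Differing sites — 3:G/A; 5:A/G; 8:U/A; 12:G/U.
That gives 4 mismatches out of 15 aligned sites, so the Hamming distance is 4.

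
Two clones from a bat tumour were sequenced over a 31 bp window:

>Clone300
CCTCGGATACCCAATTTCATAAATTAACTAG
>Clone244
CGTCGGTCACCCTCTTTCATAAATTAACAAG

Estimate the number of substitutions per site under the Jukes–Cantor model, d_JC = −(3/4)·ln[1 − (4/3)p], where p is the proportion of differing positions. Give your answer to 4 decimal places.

The sequences differ at positions 2 (C/G), 7 (A/T), 8 (T/C), 13 (A/T), 14 (A/C), 29 (T/A).
p = 6/31 = 0.193548.
d = −0.75 · ln(1 − (4/3)·0.193548) = −0.75 · ln(0.741936) = −0.75 · (-0.298492) = 0.2239.

0.2239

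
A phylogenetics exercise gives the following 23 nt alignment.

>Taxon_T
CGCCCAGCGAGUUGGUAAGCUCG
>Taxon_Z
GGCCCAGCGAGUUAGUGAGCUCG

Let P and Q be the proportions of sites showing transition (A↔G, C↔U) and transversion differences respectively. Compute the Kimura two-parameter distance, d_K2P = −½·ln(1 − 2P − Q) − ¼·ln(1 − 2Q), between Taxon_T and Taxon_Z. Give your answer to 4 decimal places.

Differing sites — 1:C/G (Tv); 14:G/A (Ti); 17:A/G (Ti).
Of the 3 differences, 2 transitions and 1 transversion over 23 sites: P = 2/23 = 0.086957, Q = 1/23 = 0.043478.
d = −0.5·ln(0.782608) − 0.25·ln(0.913044) = −0.5·(-0.245123) − 0.25·(-0.090971) = 0.1453.

0.1453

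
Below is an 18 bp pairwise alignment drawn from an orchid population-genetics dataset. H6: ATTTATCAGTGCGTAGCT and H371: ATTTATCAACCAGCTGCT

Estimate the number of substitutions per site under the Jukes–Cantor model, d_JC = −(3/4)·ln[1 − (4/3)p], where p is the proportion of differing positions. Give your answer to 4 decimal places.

0.4408

The sequences differ at positions 9 (G/A), 10 (T/C), 11 (G/C), 12 (C/A), 14 (T/C), 15 (A/T).
p = 6/18 = 0.333333.
d = −0.75 · ln(1 − (4/3)·0.333333) = −0.75 · ln(0.555556) = −0.75 · (-0.587786) = 0.4408.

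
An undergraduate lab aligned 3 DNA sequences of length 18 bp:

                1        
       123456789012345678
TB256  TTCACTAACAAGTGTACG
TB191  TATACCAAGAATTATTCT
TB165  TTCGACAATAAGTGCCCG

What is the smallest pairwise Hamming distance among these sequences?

6

Pairwise Hamming distances:
  TB256 vs TB191: 8
  TB256 vs TB165: 6
  TB191 vs TB165: 10
The smallest is 6, between TB256 and TB165.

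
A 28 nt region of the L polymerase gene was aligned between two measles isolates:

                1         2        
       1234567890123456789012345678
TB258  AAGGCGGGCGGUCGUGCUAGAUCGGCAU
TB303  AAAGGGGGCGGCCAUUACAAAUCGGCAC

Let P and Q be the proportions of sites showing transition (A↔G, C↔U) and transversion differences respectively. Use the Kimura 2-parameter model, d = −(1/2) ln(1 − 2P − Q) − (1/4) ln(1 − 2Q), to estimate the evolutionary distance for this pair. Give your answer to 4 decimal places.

Differing sites — 3:G/A (Ti); 5:C/G (Tv); 12:U/C (Ti); 14:G/A (Ti); 16:G/U (Tv); 17:C/A (Tv); 18:U/C (Ti); 20:G/A (Ti); 28:U/C (Ti).
Of the 9 differences, 6 transitions and 3 transversions over 28 sites: P = 6/28 = 0.214286, Q = 3/28 = 0.107143.
d = −0.5·ln(0.464285) − 0.25·ln(0.785714) = −0.5·(-0.767257) − 0.25·(-0.241162) = 0.4439.

0.4439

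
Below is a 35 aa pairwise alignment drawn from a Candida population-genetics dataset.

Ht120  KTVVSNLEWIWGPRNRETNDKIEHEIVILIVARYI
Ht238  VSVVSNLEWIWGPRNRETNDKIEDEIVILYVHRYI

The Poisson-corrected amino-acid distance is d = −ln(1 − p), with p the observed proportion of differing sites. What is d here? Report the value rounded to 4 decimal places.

Differing sites — 1:K/V; 2:T/S; 24:H/D; 30:I/Y; 32:A/H.
p = 5/35 = 0.142857.
d = −ln(1 − 0.142857) = −ln(0.857143) = 0.1542.

0.1542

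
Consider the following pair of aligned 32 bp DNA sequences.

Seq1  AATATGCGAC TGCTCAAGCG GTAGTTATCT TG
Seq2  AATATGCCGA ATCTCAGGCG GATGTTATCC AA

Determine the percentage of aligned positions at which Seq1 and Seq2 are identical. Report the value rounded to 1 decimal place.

Differing sites — 8:G/C; 9:A/G; 10:C/A; 11:T/A; 12:G/T; 17:A/G; 22:T/A; 23:A/T; 30:T/C; 31:T/A; 32:G/A.
21 of the 32 sites match, so the percent identity is 21/32 × 100 = 65.6%.

65.6%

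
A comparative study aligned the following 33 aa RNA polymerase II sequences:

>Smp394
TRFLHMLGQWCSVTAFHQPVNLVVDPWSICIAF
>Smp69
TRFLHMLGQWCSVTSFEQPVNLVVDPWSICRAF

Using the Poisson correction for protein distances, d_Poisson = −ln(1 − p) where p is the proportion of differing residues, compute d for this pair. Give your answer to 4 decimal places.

0.0953

Mismatches occur at site 15 (A→S), site 17 (H→E), site 31 (I→R).
p = 3/33 = 0.090909.
d = −ln(1 − 0.090909) = −ln(0.909091) = 0.0953.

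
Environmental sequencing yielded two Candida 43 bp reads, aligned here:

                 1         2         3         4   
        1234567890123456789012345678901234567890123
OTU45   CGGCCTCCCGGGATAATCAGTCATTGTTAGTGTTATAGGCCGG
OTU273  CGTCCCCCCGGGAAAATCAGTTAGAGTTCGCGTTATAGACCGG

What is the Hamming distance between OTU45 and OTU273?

The sequences differ at positions 3 (G/T), 6 (T/C), 14 (T/A), 22 (C/T), 24 (T/G), 25 (T/A), 29 (A/C), 31 (T/C), 39 (G/A).
That gives 9 mismatches out of 43 aligned sites, so the Hamming distance is 9.

9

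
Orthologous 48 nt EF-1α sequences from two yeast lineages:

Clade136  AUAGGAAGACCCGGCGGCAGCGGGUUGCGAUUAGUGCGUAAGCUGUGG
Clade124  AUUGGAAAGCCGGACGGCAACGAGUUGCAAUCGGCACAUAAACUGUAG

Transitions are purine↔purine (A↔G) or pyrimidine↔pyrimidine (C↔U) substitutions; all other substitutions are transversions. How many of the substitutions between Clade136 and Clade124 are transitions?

13

The sequences differ at positions 3 (A/U, transversion), 8 (G/A, transition), 9 (A/G, transition), 12 (C/G, transversion), 14 (G/A, transition), 20 (G/A, transition), 23 (G/A, transition), 29 (G/A, transition), 32 (U/C, transition), 33 (A/G, transition), 35 (U/C, transition), 36 (G/A, transition), 38 (G/A, transition), 42 (G/A, transition), 47 (G/A, transition).
Of the 15 differences, 13 transitions and 2 transversions, so the answer is 13.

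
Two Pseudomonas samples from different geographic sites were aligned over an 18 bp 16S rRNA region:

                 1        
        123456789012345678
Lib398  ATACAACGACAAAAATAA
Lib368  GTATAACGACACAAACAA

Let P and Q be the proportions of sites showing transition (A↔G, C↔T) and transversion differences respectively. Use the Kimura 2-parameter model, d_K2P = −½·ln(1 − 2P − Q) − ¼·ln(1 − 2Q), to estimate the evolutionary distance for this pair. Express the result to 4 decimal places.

0.2757

Differing sites — 1:A/G (Ti); 4:C/T (Ti); 12:A/C (Tv); 16:T/C (Ti).
Of the 4 differences, 3 transitions and 1 transversion over 18 sites: P = 3/18 = 0.166667, Q = 1/18 = 0.055556.
d = −0.5·ln(0.611110) − 0.25·ln(0.888888) = −0.5·(-0.492478) − 0.25·(-0.117784) = 0.2757.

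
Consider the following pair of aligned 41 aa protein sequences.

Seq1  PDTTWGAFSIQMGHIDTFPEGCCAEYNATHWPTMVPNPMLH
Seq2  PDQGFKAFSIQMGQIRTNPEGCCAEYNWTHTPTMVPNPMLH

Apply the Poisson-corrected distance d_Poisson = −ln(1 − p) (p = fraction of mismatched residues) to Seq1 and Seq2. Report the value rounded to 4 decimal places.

0.2478

The sequences differ at positions 3 (T/Q), 4 (T/G), 5 (W/F), 6 (G/K), 14 (H/Q), 16 (D/R), 18 (F/N), 28 (A/W), 31 (W/T).
p = 9/41 = 0.219512.
d = −ln(1 − 0.219512) = −ln(0.780488) = 0.2478.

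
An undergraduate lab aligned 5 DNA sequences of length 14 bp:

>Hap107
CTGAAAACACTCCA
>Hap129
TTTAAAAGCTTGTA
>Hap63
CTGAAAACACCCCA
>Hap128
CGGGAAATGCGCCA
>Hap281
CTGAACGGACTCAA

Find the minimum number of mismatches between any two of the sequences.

1

Pairwise Hamming distances:
  Hap107 vs Hap129: 7
  Hap107 vs Hap63: 1
  Hap107 vs Hap128: 5
  Hap107 vs Hap281: 4
  Hap129 vs Hap63: 8
  Hap129 vs Hap128: 10
  Hap129 vs Hap281: 8
  Hap63 vs Hap128: 5
  Hap63 vs Hap281: 5
  Hap128 vs Hap281: 8
The smallest is 1, between Hap107 and Hap63.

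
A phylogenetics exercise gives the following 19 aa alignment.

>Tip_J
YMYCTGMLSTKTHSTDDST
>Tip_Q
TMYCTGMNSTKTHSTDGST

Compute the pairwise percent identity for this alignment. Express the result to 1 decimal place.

The sequences differ at positions 1 (Y/T), 8 (L/N), 17 (D/G).
16 of the 19 sites match, so the percent identity is 16/19 × 100 = 84.2%.

84.2%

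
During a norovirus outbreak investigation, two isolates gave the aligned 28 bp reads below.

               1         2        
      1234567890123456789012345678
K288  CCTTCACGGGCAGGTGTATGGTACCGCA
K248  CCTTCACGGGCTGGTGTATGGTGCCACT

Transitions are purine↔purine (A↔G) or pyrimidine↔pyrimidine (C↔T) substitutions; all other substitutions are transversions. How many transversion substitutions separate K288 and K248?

2

The sequences differ at positions 12 (A/T, transversion), 23 (A/G, transition), 26 (G/A, transition), 28 (A/T, transversion).
Of the 4 differences, 2 transitions and 2 transversions, so the answer is 2.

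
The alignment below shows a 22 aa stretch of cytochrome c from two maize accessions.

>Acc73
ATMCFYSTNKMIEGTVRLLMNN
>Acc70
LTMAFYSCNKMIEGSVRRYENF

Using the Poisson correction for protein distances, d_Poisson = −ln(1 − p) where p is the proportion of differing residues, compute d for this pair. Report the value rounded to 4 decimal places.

Differing sites — 1:A/L; 4:C/A; 8:T/C; 15:T/S; 18:L/R; 19:L/Y; 20:M/E; 22:N/F.
p = 8/22 = 0.363636.
d = −ln(1 − 0.363636) = −ln(0.636364) = 0.4520.

0.4520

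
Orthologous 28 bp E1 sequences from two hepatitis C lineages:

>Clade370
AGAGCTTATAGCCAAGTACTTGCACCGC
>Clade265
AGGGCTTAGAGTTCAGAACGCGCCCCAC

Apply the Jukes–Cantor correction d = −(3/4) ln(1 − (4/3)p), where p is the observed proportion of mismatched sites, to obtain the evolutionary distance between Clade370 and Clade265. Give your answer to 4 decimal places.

0.4850

Mismatches occur at site 3 (A/G), site 9 (T/G), site 12 (C/T), site 13 (C/T), site 14 (A/C), site 17 (T/A), site 20 (T/G), site 21 (T/C), site 24 (A/C), site 27 (G/A).
p = 10/28 = 0.357143.
d = −0.75 · ln(1 − (4/3)·0.357143) = −0.75 · ln(0.523809) = −0.75 · (-0.646628) = 0.4850.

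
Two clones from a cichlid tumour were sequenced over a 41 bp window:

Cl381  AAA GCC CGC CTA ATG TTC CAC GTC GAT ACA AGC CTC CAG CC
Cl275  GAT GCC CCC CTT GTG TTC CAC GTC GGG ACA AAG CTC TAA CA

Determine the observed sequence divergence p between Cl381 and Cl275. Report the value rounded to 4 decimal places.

0.2927

The sequences differ at positions 1 (A/G), 3 (A/T), 8 (G/C), 12 (A/T), 13 (A/G), 26 (A/G), 27 (T/G), 32 (G/A), 33 (C/G), 37 (C/T), 39 (G/A), 41 (C/A).
There are 12 differences over 41 sites, so p = 12/41 = 0.2927.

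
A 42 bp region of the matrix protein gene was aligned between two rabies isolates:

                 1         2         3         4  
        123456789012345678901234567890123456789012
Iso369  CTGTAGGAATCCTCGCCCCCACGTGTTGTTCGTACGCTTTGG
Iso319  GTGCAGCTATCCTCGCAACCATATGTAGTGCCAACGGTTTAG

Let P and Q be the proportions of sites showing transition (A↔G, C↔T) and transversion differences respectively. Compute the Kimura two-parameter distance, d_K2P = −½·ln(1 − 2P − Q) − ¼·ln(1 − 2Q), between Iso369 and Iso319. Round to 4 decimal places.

0.4415

Differing sites — 1:C/G (Tv); 4:T/C (Ti); 7:G/C (Tv); 8:A/T (Tv); 17:C/A (Tv); 18:C/A (Tv); 22:C/T (Ti); 23:G/A (Ti); 27:T/A (Tv); 30:T/G (Tv); 32:G/C (Tv); 33:T/A (Tv); 37:C/G (Tv); 41:G/A (Ti).
Of the 14 differences, 4 transitions and 10 transversions over 42 sites: P = 4/42 = 0.095238, Q = 10/42 = 0.238095.
d = −0.5·ln(0.571429) − 0.25·ln(0.523810) = −0.5·(-0.559615) − 0.25·(-0.646626) = 0.4415.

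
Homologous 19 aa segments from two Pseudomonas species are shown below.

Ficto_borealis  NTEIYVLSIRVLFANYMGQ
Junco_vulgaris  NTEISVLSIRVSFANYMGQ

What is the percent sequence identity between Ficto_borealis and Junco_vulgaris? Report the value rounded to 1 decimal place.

Mismatches occur at site 5 (Y↔S), site 12 (L↔S).
17 of the 19 sites match, so the percent identity is 17/19 × 100 = 89.5%.

89.5%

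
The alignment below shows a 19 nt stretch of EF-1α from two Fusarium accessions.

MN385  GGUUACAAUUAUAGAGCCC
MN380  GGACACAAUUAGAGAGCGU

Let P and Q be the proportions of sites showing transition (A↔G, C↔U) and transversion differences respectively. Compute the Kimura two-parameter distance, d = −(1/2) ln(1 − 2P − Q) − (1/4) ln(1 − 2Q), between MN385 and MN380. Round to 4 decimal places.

0.3246

Differing sites — 3:U/A (Tv); 4:U/C (Ti); 12:U/G (Tv); 18:C/G (Tv); 19:C/U (Ti).
Of the 5 differences, 2 transitions and 3 transversions over 19 sites: P = 2/19 = 0.105263, Q = 3/19 = 0.157895.
d = −0.5·ln(0.631579) − 0.25·ln(0.684210) = −0.5·(-0.459532) − 0.25·(-0.379490) = 0.3246.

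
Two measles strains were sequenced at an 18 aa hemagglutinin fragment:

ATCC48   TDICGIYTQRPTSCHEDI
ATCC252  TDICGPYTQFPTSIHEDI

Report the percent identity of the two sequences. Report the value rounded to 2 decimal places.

83.33%

Differing sites — 6:I/P; 10:R/F; 14:C/I.
15 of the 18 sites match, so the percent identity is 15/18 × 100 = 83.33%.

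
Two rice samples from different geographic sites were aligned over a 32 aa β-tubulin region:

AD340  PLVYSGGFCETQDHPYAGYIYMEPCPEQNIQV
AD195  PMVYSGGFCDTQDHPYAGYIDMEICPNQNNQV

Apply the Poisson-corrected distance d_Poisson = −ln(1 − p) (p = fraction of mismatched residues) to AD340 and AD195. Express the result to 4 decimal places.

0.2076

Differing sites — 2:L/M; 10:E/D; 21:Y/D; 24:P/I; 27:E/N; 30:I/N.
p = 6/32 = 0.187500.
d = −ln(1 − 0.187500) = −ln(0.812500) = 0.2076.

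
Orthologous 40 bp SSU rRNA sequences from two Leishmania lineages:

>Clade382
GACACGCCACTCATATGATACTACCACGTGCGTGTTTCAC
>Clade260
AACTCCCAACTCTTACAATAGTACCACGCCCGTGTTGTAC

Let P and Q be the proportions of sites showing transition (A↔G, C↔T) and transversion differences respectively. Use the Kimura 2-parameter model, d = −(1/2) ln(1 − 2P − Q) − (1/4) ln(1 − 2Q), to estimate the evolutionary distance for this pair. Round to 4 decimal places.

Mismatches occur at site 1 (G→A, transition), site 4 (A→T, transversion), site 6 (G→C, transversion), site 8 (C→A, transversion), site 13 (A→T, transversion), site 16 (T→C, transition), site 17 (G→A, transition), site 21 (C→G, transversion), site 29 (T→C, transition), site 30 (G→C, transversion), site 37 (T→G, transversion), site 38 (C→T, transition).
Of the 12 differences, 5 transitions and 7 transversions over 40 sites: P = 5/40 = 0.125000, Q = 7/40 = 0.175000.
d = −0.5·ln(0.575000) − 0.25·ln(0.650000) = −0.5·(-0.553385) − 0.25·(-0.430783) = 0.3844.

0.3844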